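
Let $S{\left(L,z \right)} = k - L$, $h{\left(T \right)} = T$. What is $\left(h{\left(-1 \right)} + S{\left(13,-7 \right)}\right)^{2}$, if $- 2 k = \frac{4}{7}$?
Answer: $\frac{10000}{49} \approx 204.08$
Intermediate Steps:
$k = - \frac{2}{7}$ ($k = - \frac{4 \cdot \frac{1}{7}}{2} = \left(- \frac{1}{2}\right) \frac{4}{7} = - \frac{2}{7} \approx -0.28571$)
$S{\left(L,z \right)} = - \frac{2}{7} - L$
$\left(h{\left(-1 \right)} + S{\left(13,-7 \right)}\right)^{2} = \left(-1 - \frac{93}{7}\right)^{2} = \left(- \frac{100}{7}\right)^{2} = \frac{10000}{49}$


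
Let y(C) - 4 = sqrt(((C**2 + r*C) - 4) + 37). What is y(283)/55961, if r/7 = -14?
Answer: 4/55961 + 2*sqrt(13097)/55961 ≈ 0.0041615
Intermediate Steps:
r = -98 (r = 7*(-14) = -98)
y(C) = 4 + sqrt(33 + C**2 - 98*C) (y(C) = 4 + sqrt(((C**2 - 98*C) - 4) + 37) = 4 + sqrt((-4 + C**2 - 98*C) + 37) = 4 + sqrt(33 + C**2 - 98*C))
y(283)/55961 = (4 + sqrt(33 + 283**2 - 98*283))/55961 = (4 + sqrt(33 + 80089 - 27734))*(1/55961) = (4 + sqrt(52388))*(1/55961) = (4 + 2*sqrt(13097))*(1/55961) = 4/55961 + 2*sqrt(13097)/55961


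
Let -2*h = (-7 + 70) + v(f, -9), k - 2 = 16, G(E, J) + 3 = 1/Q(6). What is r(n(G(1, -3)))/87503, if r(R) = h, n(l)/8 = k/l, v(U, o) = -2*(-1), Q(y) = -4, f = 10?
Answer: -5/13462 ≈ -0.00037142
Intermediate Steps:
G(E, J) = -13/4 (G(E, J) = -3 + 1/(-4) = -3 - ¼ = -13/4)
v(U, o) = 2
k = 18 (k = 2 + 16 = 18)
n(l) = 144/l (n(l) = 8*(18/l) = 144/l)
h = -65/2 (h = -((-7 + 70) + 2)/2 = -(63 + 2)/2 = -½*65 = -65/2 ≈ -32.500)
r(R) = -65/2
r(n(G(1, -3)))/87503 = -65/2/87503 = -65/2*1/87503 = -5/13462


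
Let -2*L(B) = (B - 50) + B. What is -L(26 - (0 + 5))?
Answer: -4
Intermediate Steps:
L(B) = 25 - B (L(B) = -((B - 50) + B)/2 = -((-50 + B) + B)/2 = -(-50 + 2*B)/2 = 25 - B)
-L(26 - (0 + 5)) = -(25 - (26 - (0 + 5))) = -(25 - (26 - 1*5)) = -(25 - (26 - 5)) = -(25 - 1*21) = -(25 - 21) = -1*4 = -4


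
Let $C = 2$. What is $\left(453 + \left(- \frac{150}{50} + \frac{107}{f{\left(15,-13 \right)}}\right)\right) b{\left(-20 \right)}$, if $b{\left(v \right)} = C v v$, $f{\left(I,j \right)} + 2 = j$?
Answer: $\frac{1062880}{3} \approx 3.5429 \cdot 10^{5}$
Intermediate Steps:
$f{\left(I,j \right)} = -2 + j$
$b{\left(v \right)} = 2 v^{2}$ ($b{\left(v \right)} = 2 v v = 2 v^{2}$)
$\left(453 + \left(- \frac{150}{50} + \frac{107}{f{\left(15,-13 \right)}}\right)\right) b{\left(-20 \right)} = \left(453 + \left(- \frac{150}{50} + \frac{107}{-2 - 13}\right)\right) 2 \left(-20\right)^{2} = \left(453 + \left(\left(-150\right) \frac{1}{50} + \frac{107}{-15}\right)\right) 2 \cdot 400 = \left(453 + \left(-3 + 107 \left(- \frac{1}{15}\right)\right)\right) 800 = \left(453 - \frac{152}{15}\right) 800 = \frac{6643}{15} \cdot 800 = \frac{1062880}{3}$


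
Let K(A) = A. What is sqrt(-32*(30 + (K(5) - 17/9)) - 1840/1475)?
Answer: 4*I*sqrt(51927965)/885 ≈ 32.57*I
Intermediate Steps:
sqrt(-32*(30 + (K(5) - 17/9)) - 1840/1475) = sqrt(-32*(30 + (5 - 17/9)) - 1840/1475) = sqrt(-32*(30 + (5 - 17/9)) - 1840*1/1475) = sqrt(-32*(30 + (5 - 1*17/9)) - 368/295) = sqrt(-32*(30 + (5 - 17/9)) - 368/295) = sqrt(-32*(30 + 28/9) - 368/295) = sqrt(-32*298/9 - 368/295) = sqrt(-9536/9 - 368/295) = sqrt(-2816432/2655) = 4*I*sqrt(51927965)/885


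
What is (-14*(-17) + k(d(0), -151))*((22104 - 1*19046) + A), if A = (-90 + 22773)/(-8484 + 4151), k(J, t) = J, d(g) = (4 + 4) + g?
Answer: 3253997226/4333 ≈ 7.5098e+5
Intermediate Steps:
d(g) = 8 + g
A = -22683/4333 (A = 22683/(-4333) = 22683*(-1/4333) = -22683/4333 ≈ -5.2349)
(-14*(-17) + k(d(0), -151))*((22104 - 1*19046) + A) = (-14*(-17) + (8 + 0))*((22104 - 1*19046) - 22683/4333) = (238 + 8)*((22104 - 19046) - 22683/4333) = 246*(3058 - 22683/4333) = 246*(13227631/4333) = 3253997226/4333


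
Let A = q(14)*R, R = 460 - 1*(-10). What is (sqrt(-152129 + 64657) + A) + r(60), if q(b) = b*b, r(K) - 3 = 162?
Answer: 92285 + 4*I*sqrt(5467) ≈ 92285.0 + 295.76*I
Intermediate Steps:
R = 470 (R = 460 + 10 = 470)
r(K) = 165 (r(K) = 3 + 162 = 165)
q(b) = b**2
A = 92120 (A = 14**2*470 = 196*470 = 92120)
(sqrt(-152129 + 64657) + A) + r(60) = (sqrt(-152129 + 64657) + 92120) + 165 = (sqrt(-87472) + 92120) + 165 = (4*I*sqrt(5467) + 92120) + 165 = (92120 + 4*I*sqrt(5467)) + 165 = 92285 + 4*I*sqrt(5467)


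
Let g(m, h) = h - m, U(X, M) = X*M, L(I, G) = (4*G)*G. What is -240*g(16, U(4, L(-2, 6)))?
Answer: -134400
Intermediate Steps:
L(I, G) = 4*G²
U(X, M) = M*X
-240*g(16, U(4, L(-2, 6))) = -240*((4*6²)*4 - 1*16) = -240*((4*36)*4 - 16) = -240*(144*4 - 16) = -240*(576 - 16) = -240*560 = -134400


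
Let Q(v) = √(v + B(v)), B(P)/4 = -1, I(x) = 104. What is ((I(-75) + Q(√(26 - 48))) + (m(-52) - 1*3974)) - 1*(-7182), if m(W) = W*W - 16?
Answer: 6000 + √(-4 + I*√22) ≈ 6001.0 + 2.2544*I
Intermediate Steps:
m(W) = -16 + W² (m(W) = W² - 16 = -16 + W²)
B(P) = -4 (B(P) = 4*(-1) = -4)
Q(v) = √(-4 + v) (Q(v) = √(v - 4) = √(-4 + v))
((I(-75) + Q(√(26 - 48))) + (m(-52) - 1*3974)) - 1*(-7182) = ((104 + √(-4 + √(26 - 48))) + ((-16 + (-52)²) - 1*3974)) - 1*(-7182) = ((104 + √(-4 + √(-22))) + ((-16 + 2704) - 3974)) + 7182 = ((104 + √(-4 + I*√22)) + (2688 - 3974)) + 7182 = ((104 + √(-4 + I*√22)) - 1286) + 7182 = (-1182 + √(-4 + I*√22)) + 7182 = 6000 + √(-4 + I*√22)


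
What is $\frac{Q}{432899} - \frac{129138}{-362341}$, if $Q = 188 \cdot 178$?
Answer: $\frac{68029090286}{156857056559} \approx 0.4337$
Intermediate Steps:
$Q = 33464$
$\frac{Q}{432899} - \frac{129138}{-362341} = \frac{33464}{432899} - \frac{129138}{-362341} = 33464 \cdot \frac{1}{432899} - - \frac{129138}{362341} = \frac{33464}{432899} + \frac{129138}{362341} = \frac{68029090286}{156857056559}$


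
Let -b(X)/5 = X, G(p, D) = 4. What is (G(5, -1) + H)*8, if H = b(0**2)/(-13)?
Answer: 32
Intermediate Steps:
b(X) = -5*X
H = 0 (H = -5*0**2/(-13) = -5*0*(-1/13) = 0*(-1/13) = 0)
(G(5, -1) + H)*8 = (4 + 0)*8 = 4*8 = 32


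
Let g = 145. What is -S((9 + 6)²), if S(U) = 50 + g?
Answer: -195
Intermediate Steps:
S(U) = 195 (S(U) = 50 + 145 = 195)
-S((9 + 6)²) = -1*195 = -195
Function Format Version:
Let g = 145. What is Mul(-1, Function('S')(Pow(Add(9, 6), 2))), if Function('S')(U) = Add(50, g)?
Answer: -195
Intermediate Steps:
Function('S')(U) = 195 (Function('S')(U) = Add(50, 145) = 195)
Mul(-1, Function('S')(Pow(Add(9, 6), 2))) = Mul(-1, 195) = -195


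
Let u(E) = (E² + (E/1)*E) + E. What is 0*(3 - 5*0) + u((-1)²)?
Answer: 3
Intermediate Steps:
u(E) = E + 2*E² (u(E) = (E² + (E*1)*E) + E = (E² + E*E) + E = (E² + E²) + E = 2*E² + E = E + 2*E²)
0*(3 - 5*0) + u((-1)²) = 0*(3 - 5*0) + (-1)²*(1 + 2*(-1)²) = 0*(3 + 0) + 1*(1 + 2*1) = 0*3 + 1*(1 + 2) = 0 + 1*3 = 0 + 3 = 3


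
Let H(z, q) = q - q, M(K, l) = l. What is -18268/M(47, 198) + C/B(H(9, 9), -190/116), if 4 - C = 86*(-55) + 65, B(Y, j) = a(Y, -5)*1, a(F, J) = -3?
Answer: -163211/99 ≈ -1648.6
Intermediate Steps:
H(z, q) = 0
B(Y, j) = -3 (B(Y, j) = -3*1 = -3)
C = 4669 (C = 4 - (86*(-55) + 65) = 4 - (-4730 + 65) = 4 - 1*(-4665) = 4 + 4665 = 4669)
-18268/M(47, 198) + C/B(H(9, 9), -190/116) = -18268/198 + 4669/(-3) = -18268*1/198 + 4669*(-1/3) = -9134/99 - 4669/3 = -163211/99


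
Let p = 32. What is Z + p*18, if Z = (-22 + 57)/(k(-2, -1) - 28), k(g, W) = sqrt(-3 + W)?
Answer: 113227/197 - 35*I/394 ≈ 574.76 - 0.088832*I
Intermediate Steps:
Z = 35*(-28 - 2*I)/788 (Z = (-22 + 57)/(sqrt(-3 - 1) - 28) = 35/(sqrt(-4) - 28) = 35/(2*I - 28) = 35/(-28 + 2*I) = 35*((-28 - 2*I)/788) = 35*(-28 - 2*I)/788 ≈ -1.2437 - 0.088832*I)
Z + p*18 = (-245/197 - 35*I/394) + 32*18 = (-245/197 - 35*I/394) + 576 = 113227/197 - 35*I/394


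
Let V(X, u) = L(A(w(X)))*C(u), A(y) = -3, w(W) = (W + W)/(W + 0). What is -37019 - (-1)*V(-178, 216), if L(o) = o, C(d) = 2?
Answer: -37025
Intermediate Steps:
w(W) = 2 (w(W) = (2*W)/W = 2)
V(X, u) = -6 (V(X, u) = -3*2 = -6)
-37019 - (-1)*V(-178, 216) = -37019 - (-1)*(-6) = -37019 - 1*6 = -37019 - 6 = -37025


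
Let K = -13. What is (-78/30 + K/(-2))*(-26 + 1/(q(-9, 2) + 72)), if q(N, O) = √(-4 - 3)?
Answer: 39*(-26*√7 + 1871*I)/(10*(√7 - 72*I)) ≈ -101.35 - 0.0019878*I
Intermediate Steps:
q(N, O) = I*√7 (q(N, O) = √(-7) = I*√7)
(-78/30 + K/(-2))*(-26 + 1/(q(-9, 2) + 72)) = (-78/30 - 13/(-2))*(-26 + 1/(I*√7 + 72)) = (-78*1/30 - 13*(-½))*(-26 + 1/(72 + I*√7)) = (-13/5 + 13/2)*(-26 + 1/(72 + I*√7)) = 39*(-26 + 1/(72 + I*√7))/10 = -507/5 + 39/(10*(72 + I*√7))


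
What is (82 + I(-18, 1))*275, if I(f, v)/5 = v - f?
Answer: 48675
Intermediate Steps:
I(f, v) = -5*f + 5*v (I(f, v) = 5*(v - f) = -5*f + 5*v)
(82 + I(-18, 1))*275 = (82 + (-5*(-18) + 5*1))*275 = (82 + (90 + 5))*275 = (82 + 95)*275 = 177*275 = 48675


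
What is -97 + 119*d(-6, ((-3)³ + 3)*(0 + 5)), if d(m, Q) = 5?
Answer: 498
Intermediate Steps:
-97 + 119*d(-6, ((-3)³ + 3)*(0 + 5)) = -97 + 119*5 = -97 + 595 = 498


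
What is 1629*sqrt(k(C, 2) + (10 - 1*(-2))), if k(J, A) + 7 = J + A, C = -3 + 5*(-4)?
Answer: 6516*I ≈ 6516.0*I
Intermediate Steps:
C = -23 (C = -3 - 20 = -23)
k(J, A) = -7 + A + J (k(J, A) = -7 + (J + A) = -7 + (A + J) = -7 + A + J)
1629*sqrt(k(C, 2) + (10 - 1*(-2))) = 1629*sqrt((-7 + 2 - 23) + (10 - 1*(-2))) = 1629*sqrt(-28 + (10 + 2)) = 1629*sqrt(-28 + 12) = 1629*sqrt(-16) = 1629*(4*I) = 6516*I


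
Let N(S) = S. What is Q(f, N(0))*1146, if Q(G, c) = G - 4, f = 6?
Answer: 2292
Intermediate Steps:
Q(G, c) = -4 + G
Q(f, N(0))*1146 = (-4 + 6)*1146 = 2*1146 = 2292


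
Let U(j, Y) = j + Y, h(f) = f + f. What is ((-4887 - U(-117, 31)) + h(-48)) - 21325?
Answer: -26222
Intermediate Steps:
h(f) = 2*f
U(j, Y) = Y + j
((-4887 - U(-117, 31)) + h(-48)) - 21325 = ((-4887 - (31 - 117)) + 2*(-48)) - 21325 = ((-4887 - 1*(-86)) - 96) - 21325 = ((-4887 + 86) - 96) - 21325 = (-4801 - 96) - 21325 = -4897 - 21325 = -26222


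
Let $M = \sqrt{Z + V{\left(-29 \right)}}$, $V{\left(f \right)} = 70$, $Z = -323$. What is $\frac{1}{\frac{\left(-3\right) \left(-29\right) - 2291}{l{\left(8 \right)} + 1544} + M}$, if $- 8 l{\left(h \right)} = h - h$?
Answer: $- \frac{212686}{37999589} - \frac{148996 i \sqrt{253}}{37999589} \approx -0.0055971 - 0.062367 i$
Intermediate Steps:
$l{\left(h \right)} = 0$ ($l{\left(h \right)} = - \frac{h - h}{8} = \left(- \frac{1}{8}\right) 0 = 0$)
$M = i \sqrt{253}$ ($M = \sqrt{-323 + 70} = \sqrt{-253} = i \sqrt{253} \approx 15.906 i$)
$\frac{1}{\frac{\left(-3\right) \left(-29\right) - 2291}{l{\left(8 \right)} + 1544} + M} = \frac{1}{\frac{\left(-3\right) \left(-29\right) - 2291}{0 + 1544} + i \sqrt{253}} = \frac{1}{\frac{87 - 2291}{1544} + i \sqrt{253}} = \frac{1}{\left(-2204\right) \frac{1}{1544} + i \sqrt{253}} = \frac{1}{- \frac{551}{386} + i \sqrt{253}}$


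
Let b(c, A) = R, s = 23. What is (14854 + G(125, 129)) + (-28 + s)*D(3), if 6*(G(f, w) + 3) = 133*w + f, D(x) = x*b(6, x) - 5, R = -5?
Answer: 53494/3 ≈ 17831.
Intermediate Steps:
b(c, A) = -5
D(x) = -5 - 5*x (D(x) = x*(-5) - 5 = -5*x - 5 = -5 - 5*x)
G(f, w) = -3 + f/6 + 133*w/6 (G(f, w) = -3 + (133*w + f)/6 = -3 + (f + 133*w)/6 = -3 + (f/6 + 133*w/6) = -3 + f/6 + 133*w/6)
(14854 + G(125, 129)) + (-28 + s)*D(3) = (14854 + (-3 + (⅙)*125 + (133/6)*129)) + (-28 + 23)*(-5 - 5*3) = (14854 + (-3 + 125/6 + 5719/2)) - 5*(-5 - 15) = (14854 + 8632/3) - 5*(-20) = 53194/3 + 100 = 53494/3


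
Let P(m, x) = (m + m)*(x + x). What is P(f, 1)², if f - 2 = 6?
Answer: 1024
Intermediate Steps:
f = 8 (f = 2 + 6 = 8)
P(m, x) = 4*m*x (P(m, x) = (2*m)*(2*x) = 4*m*x)
P(f, 1)² = (4*8*1)² = 32² = 1024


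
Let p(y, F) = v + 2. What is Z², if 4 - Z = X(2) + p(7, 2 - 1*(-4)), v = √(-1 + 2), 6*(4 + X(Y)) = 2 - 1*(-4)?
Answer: 16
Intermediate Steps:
X(Y) = -3 (X(Y) = -4 + (2 - 1*(-4))/6 = -4 + (2 + 4)/6 = -4 + (⅙)*6 = -4 + 1 = -3)
v = 1 (v = √1 = 1)
p(y, F) = 3 (p(y, F) = 1 + 2 = 3)
Z = 4 (Z = 4 - (-3 + 3) = 4 - 1*0 = 4 + 0 = 4)
Z² = 4² = 16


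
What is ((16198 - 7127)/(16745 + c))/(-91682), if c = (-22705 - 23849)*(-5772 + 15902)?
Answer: 9071/43234964362550 ≈ 2.0981e-10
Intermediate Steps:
c = -471592020 (c = -46554*10130 = -471592020)
((16198 - 7127)/(16745 + c))/(-91682) = ((16198 - 7127)/(16745 - 471592020))/(-91682) = (9071/(-471575275))*(-1/91682) = (9071*(-1/471575275))*(-1/91682) = -9071/471575275*(-1/91682) = 9071/43234964362550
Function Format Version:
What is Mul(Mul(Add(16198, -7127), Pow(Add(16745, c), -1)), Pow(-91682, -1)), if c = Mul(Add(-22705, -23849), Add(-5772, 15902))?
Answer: Rational(9071, 43234964362550) ≈ 2.0981e-10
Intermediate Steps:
c = -471592020 (c = Mul(-46554, 10130) = -471592020)
Mul(Mul(Add(16198, -7127), Pow(Add(16745, c), -1)), Pow(-91682, -1)) = Mul(Mul(Add(16198, -7127), Pow(Add(16745, -471592020), -1)), Pow(-91682, -1)) = Mul(Mul(9071, Pow(-471575275, -1)), Rational(-1, 91682)) = Mul(Mul(9071, Rational(-1, 471575275)), Rational(-1, 91682)) = Mul(Rational(-9071, 471575275), Rational(-1, 91682)) = Rational(9071, 43234964362550)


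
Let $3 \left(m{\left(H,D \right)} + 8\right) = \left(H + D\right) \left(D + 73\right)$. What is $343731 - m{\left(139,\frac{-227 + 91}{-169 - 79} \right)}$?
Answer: $\frac{327045419}{961} \approx 3.4032 \cdot 10^{5}$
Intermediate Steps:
$m{\left(H,D \right)} = -8 + \frac{\left(73 + D\right) \left(D + H\right)}{3}$ ($m{\left(H,D \right)} = -8 + \frac{\left(H + D\right) \left(D + 73\right)}{3} = -8 + \frac{\left(D + H\right) \left(73 + D\right)}{3} = -8 + \frac{\left(73 + D\right) \left(D + H\right)}{3}$)
$343731 - m{\left(139,\frac{-227 + 91}{-169 - 79} \right)} = 343731 - \left(-8 + \frac{\left(\frac{-227 + 91}{-169 - 79}\right)^{2}}{3} + \frac{73 \frac{-227 + 91}{-169 - 79}}{3} + \frac{73}{3} \cdot 139 + \frac{1}{3} \frac{-227 + 91}{-169 - 79} \cdot 139\right) = 343731 - \left(-8 + \frac{\left(- \frac{136}{-248}\right)^{2}}{3} + \frac{73 \left(- \frac{136}{-248}\right)}{3} + \frac{10147}{3} + \frac{1}{3} \left(- \frac{136}{-248}\right) 139\right) = 343731 - \left(-8 + \frac{\left(\left(-136\right) \left(- \frac{1}{248}\right)\right)^{2}}{3} + \frac{73 \left(\left(-136\right) \left(- \frac{1}{248}\right)\right)}{3} + \frac{10147}{3} + \frac{1}{3} \left(\left(-136\right) \left(- \frac{1}{248}\right)\right) 139\right) = 343731 - \left(-8 + \frac{\left(\frac{17}{31}\right)^{2}}{3} + \frac{73}{3} \cdot \frac{17}{31} + \frac{10147}{3} + \frac{1}{3} \cdot \frac{17}{31} \cdot 139\right) = 343731 - \left(-8 + \frac{1}{3} \cdot \frac{289}{961} + \frac{1241}{93} + \frac{10147}{3} + \frac{2363}{93}\right) = 343731 - \left(-8 + \frac{289}{2883} + \frac{1241}{93} + \frac{10147}{3} + \frac{2363}{93}\right) = 343731 - \frac{3280072}{961} = \frac{327045419}{961}$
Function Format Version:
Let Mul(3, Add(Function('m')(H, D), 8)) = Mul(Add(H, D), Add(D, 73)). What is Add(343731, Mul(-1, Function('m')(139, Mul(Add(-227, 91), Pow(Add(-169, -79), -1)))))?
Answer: Rational(327045419, 961) ≈ 3.4032e+5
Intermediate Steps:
Function('m')(H, D) = Add(-8, Mul(Rational(1, 3), Add(73, D), Add(D, H))) (Function('m')(H, D) = Add(-8, Mul(Rational(1, 3), Mul(Add(H, D), Add(D, 73)))) = Add(-8, Mul(Rational(1, 3), Mul(Add(D, H), Add(73, D)))) = Add(-8, Mul(Rational(1, 3), Mul(Add(73, D), Add(D, H)))) = Add(-8, Mul(Rational(1, 3), Add(73, D), Add(D, H))))
Add(343731, Mul(-1, Function('m')(139, Mul(Add(-227, 91), Pow(Add(-169, -79), -1))))) = Add(343731, Mul(-1, Add(-8, Mul(Rational(1, 3), Pow(Mul(Add(-227, 91), Pow(Add(-169, -79), -1)), 2)), Mul(Rational(73, 3), Mul(Add(-227, 91), Pow(Add(-169, -79), -1))), Mul(Rational(73, 3), 139), Mul(Rational(1, 3), Mul(Add(-227, 91), Pow(Add(-169, -79), -1)), 139)))) = Add(343731, Mul(-1, Add(-8, Mul(Rational(1, 3), Pow(Mul(-136, Pow(-248, -1)), 2)), Mul(Rational(73, 3), Mul(-136, Pow(-248, -1))), Rational(10147, 3), Mul(Rational(1, 3), Mul(-136, Pow(-248, -1)), 139)))) = Add(343731, Mul(-1, Add(-8, Mul(Rational(1, 3), Pow(Mul(-136, Rational(-1, 248)), 2)), Mul(Rational(73, 3), Mul(-136, Rational(-1, 248))), Rational(10147, 3), Mul(Rational(1, 3), Mul(-136, Rational(-1, 248)), 139)))) = Add(343731, Mul(-1, Add(-8, Mul(Rational(1, 3), Pow(Rational(17, 31), 2)), Mul(Rational(73, 3), Rational(17, 31)), Rational(10147, 3), Mul(Rational(1, 3), Rational(17, 31), 139)))) = Add(343731, Mul(-1, Add(-8, Mul(Rational(1, 3), Rational(289, 961)), Rational(1241, 93), Rational(10147, 3), Rational(2363, 93)))) = Add(343731, Mul(-1, Add(-8, Rational(289, 2883), Rational(1241, 93), Rational(10147, 3), Rational(2363, 93)))) = Add(343731, Mul(-1, Rational(3280072, 961))) = Add(343731, Rational(-3280072, 961)) = Rational(327045419, 961)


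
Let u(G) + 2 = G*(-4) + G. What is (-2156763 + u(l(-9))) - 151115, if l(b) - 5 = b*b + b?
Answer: -2308111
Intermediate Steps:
l(b) = 5 + b + b² (l(b) = 5 + (b*b + b) = 5 + (b² + b) = 5 + (b + b²) = 5 + b + b²)
u(G) = -2 - 3*G (u(G) = -2 + (G*(-4) + G) = -2 + (-4*G + G) = -2 - 3*G)
(-2156763 + u(l(-9))) - 151115 = (-2156763 + (-2 - 3*(5 - 9 + (-9)²))) - 151115 = (-2156763 + (-2 - 3*(5 - 9 + 81))) - 151115 = (-2156763 + (-2 - 3*77)) - 151115 = (-2156763 + (-2 - 231)) - 151115 = (-2156763 - 233) - 151115 = -2156996 - 151115 = -2308111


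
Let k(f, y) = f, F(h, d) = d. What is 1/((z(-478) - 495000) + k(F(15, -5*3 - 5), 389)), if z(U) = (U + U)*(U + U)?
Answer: 1/418916 ≈ 2.3871e-6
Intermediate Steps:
z(U) = 4*U**2 (z(U) = (2*U)*(2*U) = 4*U**2)
1/((z(-478) - 495000) + k(F(15, -5*3 - 5), 389)) = 1/((4*(-478)**2 - 495000) + (-5*3 - 5)) = 1/((4*228484 - 495000) + (-15 - 5)) = 1/((913936 - 495000) - 20) = 1/(418936 - 20) = 1/418916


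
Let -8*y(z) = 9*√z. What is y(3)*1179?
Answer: -10611*√3/8 ≈ -2297.3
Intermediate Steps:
y(z) = -9*√z/8
y(3)*1179 = -9*√3/8*1179 = -10611*√3/8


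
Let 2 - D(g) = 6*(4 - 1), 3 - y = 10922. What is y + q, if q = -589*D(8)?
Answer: -1495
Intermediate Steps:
y = -10919 (y = 3 - 1*10922 = 3 - 10922 = -10919)
D(g) = -16 (D(g) = 2 - 6*(4 - 1) = 2 - 6*3 = 2 - 1*18 = 2 - 18 = -16)
q = 9424 (q = -589*(-16) = 9424)
y + q = -10919 + 9424 = -1495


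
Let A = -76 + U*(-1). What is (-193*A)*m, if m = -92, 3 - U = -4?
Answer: -1473748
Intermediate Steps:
U = 7 (U = 3 - 1*(-4) = 3 + 4 = 7)
A = -83 (A = -76 + 7*(-1) = -76 - 7 = -83)
(-193*A)*m = -193*(-83)*(-92) = 16019*(-92) = -1473748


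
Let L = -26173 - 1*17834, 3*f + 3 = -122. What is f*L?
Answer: 1833625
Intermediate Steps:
f = -125/3 (f = -1 + (⅓)*(-122) = -1 - 122/3 = -125/3 ≈ -41.667)
L = -44007 (L = -26173 - 17834 = -44007)
f*L = -125/3*(-44007) = 1833625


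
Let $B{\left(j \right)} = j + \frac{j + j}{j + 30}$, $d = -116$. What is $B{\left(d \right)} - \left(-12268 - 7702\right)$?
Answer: $\frac{853838}{43} \approx 19857.0$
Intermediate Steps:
$B{\left(j \right)} = j + \frac{2 j}{30 + j}$
$B{\left(d \right)} - \left(-12268 - 7702\right) = - \frac{116 \left(32 - 116\right)}{30 - 116} - \left(-12268 - 7702\right) = \left(-116\right) \frac{1}{-86} \left(-84\right) - -19970 = \left(-116\right) \left(- \frac{1}{86}\right) \left(-84\right) + 19970 = - \frac{4872}{43} + 19970 = \frac{853838}{43}$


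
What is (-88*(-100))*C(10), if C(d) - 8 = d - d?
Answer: 70400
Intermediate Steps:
C(d) = 8 (C(d) = 8 + (d - d) = 8 + 0 = 8)
(-88*(-100))*C(10) = -88*(-100)*8 = 8800*8 = 70400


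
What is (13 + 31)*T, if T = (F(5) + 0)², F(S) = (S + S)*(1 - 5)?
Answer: 70400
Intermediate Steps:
F(S) = -8*S (F(S) = (2*S)*(-4) = -8*S)
T = 1600 (T = (-8*5 + 0)² = (-40 + 0)² = (-40)² = 1600)
(13 + 31)*T = (13 + 31)*1600 = 44*1600 = 70400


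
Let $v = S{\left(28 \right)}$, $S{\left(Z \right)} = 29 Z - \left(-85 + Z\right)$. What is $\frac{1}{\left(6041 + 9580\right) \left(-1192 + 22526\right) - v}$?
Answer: $\frac{1}{333257545} \approx 3.0007 \cdot 10^{-9}$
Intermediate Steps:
$S{\left(Z \right)} = 85 + 28 Z$
$v = 869$ ($v = 85 + 28 \cdot 28 = 85 + 784 = 869$)
$\frac{1}{\left(6041 + 9580\right) \left(-1192 + 22526\right) - v} = \frac{1}{\left(6041 + 9580\right) \left(-1192 + 22526\right) - 869} = \frac{1}{15621 \cdot 21334 - 869} = \frac{1}{333258414 - 869} = \frac{1}{333257545}$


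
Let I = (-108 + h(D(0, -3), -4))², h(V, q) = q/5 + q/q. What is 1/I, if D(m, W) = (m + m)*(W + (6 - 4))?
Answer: 25/290521 ≈ 8.6052e-5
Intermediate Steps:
D(m, W) = 2*m*(2 + W) (D(m, W) = (2*m)*(W + 2) = (2*m)*(2 + W) = 2*m*(2 + W))
h(V, q) = 1 + q/5 (h(V, q) = q*(⅕) + 1 = q/5 + 1 = 1 + q/5)
I = 290521/25 (I = (-108 + (1 + (⅕)*(-4)))² = (-108 + (1 - ⅘))² = (-108 + ⅕)² = (-539/5)² = 290521/25 ≈ 11621.)
1/I = 1/(290521/25) = 25/290521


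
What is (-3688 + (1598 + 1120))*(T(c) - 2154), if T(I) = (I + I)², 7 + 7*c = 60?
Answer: 91480700/49 ≈ 1.8670e+6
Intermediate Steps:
c = 53/7 (c = -1 + (⅐)*60 = -1 + 60/7 = 53/7 ≈ 7.5714)
T(I) = 4*I² (T(I) = (2*I)² = 4*I²)
(-3688 + (1598 + 1120))*(T(c) - 2154) = (-3688 + (1598 + 1120))*(4*(53/7)² - 2154) = (-3688 + 2718)*(4*(2809/49) - 2154) = -970*(11236/49 - 2154) = -970*(-94310/49) = 91480700/49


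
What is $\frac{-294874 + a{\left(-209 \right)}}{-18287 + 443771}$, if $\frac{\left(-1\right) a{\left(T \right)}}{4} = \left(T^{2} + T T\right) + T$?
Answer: $- \frac{321743}{212742} \approx -1.5124$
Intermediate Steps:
$a{\left(T \right)} = - 8 T^{2} - 4 T$ ($a{\left(T \right)} = - 4 \left(\left(T^{2} + T T\right) + T\right) = - 4 \left(\left(T^{2} + T^{2}\right) + T\right) = - 4 \left(2 T^{2} + T\right) = - 4 \left(T + 2 T^{2}\right) = - 8 T^{2} - 4 T$)
$\frac{-294874 + a{\left(-209 \right)}}{-18287 + 443771} = \frac{-294874 - - 836 \left(1 + 2 \left(-209\right)\right)}{-18287 + 443771} = \frac{-294874 - - 836 \left(1 - 418\right)}{425484} = \left(-294874 - \left(-836\right) \left(-417\right)\right) \frac{1}{425484} = \left(-294874 - 348612\right) \frac{1}{425484} = \left(-643486\right) \frac{1}{425484} = - \frac{321743}{212742}$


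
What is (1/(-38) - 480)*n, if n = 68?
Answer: -620194/19 ≈ -32642.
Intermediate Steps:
(1/(-38) - 480)*n = (1/(-38) - 480)*68 = (-1/38 - 480)*68 = -18241/38*68 = -620194/19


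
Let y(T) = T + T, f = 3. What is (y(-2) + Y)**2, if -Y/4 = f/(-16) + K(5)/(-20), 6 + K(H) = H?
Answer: 4761/400 ≈ 11.902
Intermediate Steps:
K(H) = -6 + H
y(T) = 2*T
Y = 11/20 (Y = -4*(3/(-16) + (-6 + 5)/(-20)) = -4*(3*(-1/16) - 1*(-1/20)) = -4*(-3/16 + 1/20) = -4*(-11/80) = 11/20 ≈ 0.55000)
(y(-2) + Y)**2 = (2*(-2) + 11/20)**2 = (-4 + 11/20)**2 = (-69/20)**2 = 4761/400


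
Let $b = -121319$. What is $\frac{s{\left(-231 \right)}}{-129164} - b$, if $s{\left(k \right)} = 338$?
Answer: $\frac{7835023489}{64582} \approx 1.2132 \cdot 10^{5}$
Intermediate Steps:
$\frac{s{\left(-231 \right)}}{-129164} - b = \frac{338}{-129164} - -121319 = 338 \left(- \frac{1}{129164}\right) + 121319 = - \frac{169}{64582} + 121319 = \frac{7835023489}{64582}$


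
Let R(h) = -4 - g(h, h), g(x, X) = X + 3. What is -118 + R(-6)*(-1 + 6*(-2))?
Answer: -105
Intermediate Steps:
g(x, X) = 3 + X
R(h) = -7 - h (R(h) = -4 - (3 + h) = -4 + (-3 - h) = -7 - h)
-118 + R(-6)*(-1 + 6*(-2)) = -118 + (-7 - 1*(-6))*(-1 + 6*(-2)) = -118 + (-7 + 6)*(-1 - 12) = -118 - 1*(-13) = -118 + 13 = -105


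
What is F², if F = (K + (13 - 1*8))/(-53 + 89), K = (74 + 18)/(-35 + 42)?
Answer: 16129/63504 ≈ 0.25398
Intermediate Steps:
K = 92/7 ≈ 13.143
F = 127/252 (F = (92/7 + (13 - 1*8))/(-53 + 89) = (92/7 + (13 - 8))/36 = (92/7 + 5)*(1/36) = (127/7)*(1/36) = 127/252 ≈ 0.50397)
F² = (127/252)² = 16129/63504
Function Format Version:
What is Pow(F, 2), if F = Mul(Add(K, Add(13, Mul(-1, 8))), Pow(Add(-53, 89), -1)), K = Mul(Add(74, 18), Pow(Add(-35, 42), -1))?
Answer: Rational(16129, 63504) ≈ 0.25398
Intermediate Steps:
K = Rational(92, 7) (K = Mul(92, Pow(7, -1)) = Mul(92, Rational(1, 7)) = Rational(92, 7) ≈ 13.143)
F = Rational(127, 252) (F = Mul(Add(Rational(92, 7), Add(13, Mul(-1, 8))), Pow(Add(-53, 89), -1)) = Mul(Add(Rational(92, 7), Add(13, -8)), Pow(36, -1)) = Mul(Add(Rational(92, 7), 5), Rational(1, 36)) = Mul(Rational(127, 7), Rational(1, 36)) = Rational(127, 252) ≈ 0.50397)
Pow(F, 2) = Pow(Rational(127, 252), 2) = Rational(16129, 63504)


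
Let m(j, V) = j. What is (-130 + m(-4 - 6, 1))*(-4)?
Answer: 560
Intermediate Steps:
(-130 + m(-4 - 6, 1))*(-4) = (-130 + (-4 - 6))*(-4) = (-130 - 10)*(-4) = -140*(-4) = 560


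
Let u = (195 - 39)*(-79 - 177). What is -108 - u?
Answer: 39828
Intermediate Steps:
u = -39936 (u = 156*(-256) = -39936)
-108 - u = -108 - 1*(-39936) = -108 + 39936 = 39828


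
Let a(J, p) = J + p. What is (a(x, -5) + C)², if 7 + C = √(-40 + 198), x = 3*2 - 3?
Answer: (9 - √158)² ≈ 12.744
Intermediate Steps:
x = 3 (x = 6 - 3 = 3)
C = -7 + √158 (C = -7 + √(-40 + 198) = -7 + √158 ≈ 5.5698)
(a(x, -5) + C)² = ((3 - 5) + (-7 + √158))² = (-2 + (-7 + √158))² = (-9 + √158)²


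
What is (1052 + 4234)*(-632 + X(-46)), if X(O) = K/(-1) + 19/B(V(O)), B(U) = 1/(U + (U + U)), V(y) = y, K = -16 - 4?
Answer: -17094924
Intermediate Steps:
K = -20
B(U) = 1/(3*U) (B(U) = 1/(U + 2*U) = 1/(3*U))
X(O) = 20 + 57*O (X(O) = -20/(-1) + 19/((1/(3*O))) = -20*(-1) + 19*(3*O) = 20 + 57*O)
(1052 + 4234)*(-632 + X(-46)) = (1052 + 4234)*(-632 + (20 + 57*(-46))) = 5286*(-632 + (20 - 2622)) = 5286*(-632 - 2602) = 5286*(-3234) = -17094924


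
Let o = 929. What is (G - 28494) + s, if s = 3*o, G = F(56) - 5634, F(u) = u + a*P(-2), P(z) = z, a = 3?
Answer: -31291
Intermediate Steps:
F(u) = -6 + u (F(u) = u + 3*(-2) = u - 6 = -6 + u)
G = -5584 (G = (-6 + 56) - 5634 = 50 - 5634 = -5584)
s = 2787 (s = 3*929 = 2787)
(G - 28494) + s = (-5584 - 28494) + 2787 = -34078 + 2787 = -31291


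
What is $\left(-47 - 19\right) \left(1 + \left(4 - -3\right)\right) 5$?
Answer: $-2640$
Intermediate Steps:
$\left(-47 - 19\right) \left(1 + \left(4 - -3\right)\right) 5 = - 66 \left(1 + \left(4 + 3\right)\right) 5 = - 66 \left(1 + 7\right) 5 = - 66 \cdot 8 \cdot 5 = \left(-66\right) 40 = -2640$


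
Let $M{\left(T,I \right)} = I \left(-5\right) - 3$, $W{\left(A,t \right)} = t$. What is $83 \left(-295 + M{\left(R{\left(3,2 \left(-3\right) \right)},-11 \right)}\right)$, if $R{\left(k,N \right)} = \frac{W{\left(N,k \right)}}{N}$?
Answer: $-20169$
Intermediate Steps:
$R{\left(k,N \right)} = \frac{k}{N}$
$M{\left(T,I \right)} = -3 - 5 I$ ($M{\left(T,I \right)} = - 5 I - 3 = -3 - 5 I$)
$83 \left(-295 + M{\left(R{\left(3,2 \left(-3\right) \right)},-11 \right)}\right) = 83 \left(-295 - -52\right) = 83 \left(-295 + \left(-3 + 55\right)\right) = 83 \left(-295 + 52\right) = 83 \left(-243\right) = -20169$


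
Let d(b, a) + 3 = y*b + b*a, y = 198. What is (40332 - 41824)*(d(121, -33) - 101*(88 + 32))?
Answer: -11700264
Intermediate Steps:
d(b, a) = -3 + 198*b + a*b (d(b, a) = -3 + (198*b + b*a) = -3 + (198*b + a*b) = -3 + 198*b + a*b)
(40332 - 41824)*(d(121, -33) - 101*(88 + 32)) = (40332 - 41824)*((-3 + 198*121 - 33*121) - 101*(88 + 32)) = -1492*((-3 + 23958 - 3993) - 101*120) = -1492*(19962 - 12120) = -1492*7842 = -11700264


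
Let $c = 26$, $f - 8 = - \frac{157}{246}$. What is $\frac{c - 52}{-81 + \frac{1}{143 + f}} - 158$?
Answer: $- \frac{36337280}{230451} \approx -157.68$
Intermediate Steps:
$f = \frac{1811}{246}$ ($f = 8 - \frac{157}{246} = \frac{1811}{246} \approx 7.3618$)
$\frac{c - 52}{-81 + \frac{1}{143 + f}} - 158 = \frac{26 - 52}{-81 + \frac{1}{143 + \frac{1811}{246}}} - 158 = - \frac{26}{-81 + \frac{1}{\frac{36989}{246}}} - 158 = - \frac{26}{-81 + \frac{246}{36989}} - 158 = - \frac{26}{- \frac{2995863}{36989}} - 158 = \left(-26\right) \left(- \frac{36989}{2995863}\right) - 158 = \frac{73978}{230451} - 158 = - \frac{36337280}{230451}$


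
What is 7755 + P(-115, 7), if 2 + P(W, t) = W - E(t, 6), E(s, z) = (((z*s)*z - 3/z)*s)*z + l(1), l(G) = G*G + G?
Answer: -2927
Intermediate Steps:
l(G) = G + G**2 (l(G) = G**2 + G = G + G**2)
E(s, z) = 2 + s*z*(-3/z + s*z**2) (E(s, z) = (((z*s)*z - 3/z)*s)*z + 1*(1 + 1) = (((s*z)*z - 3/z)*s)*z + 1*2 = ((s*z**2 - 3/z)*s)*z + 2 = ((-3/z + s*z**2)*s)*z + 2 = (s*(-3/z + s*z**2))*z + 2 = s*z*(-3/z + s*z**2) + 2 = 2 + s*z*(-3/z + s*z**2))
P(W, t) = -4 + W - 216*t**2 + 3*t (P(W, t) = -2 + (W - (2 - 3*t + t**2*6**3)) = -2 + (W - (2 - 3*t + t**2*216)) = -2 + (W - (2 - 3*t + 216*t**2)) = -2 + (W + (-2 - 216*t**2 + 3*t)) = -2 + (-2 + W - 216*t**2 + 3*t) = -4 + W - 216*t**2 + 3*t)
7755 + P(-115, 7) = 7755 + (-4 - 115 - 216*7**2 + 3*7) = 7755 + (-4 - 115 - 216*49 + 21) = 7755 + (-4 - 115 - 10584 + 21) = 7755 - 10682 = -2927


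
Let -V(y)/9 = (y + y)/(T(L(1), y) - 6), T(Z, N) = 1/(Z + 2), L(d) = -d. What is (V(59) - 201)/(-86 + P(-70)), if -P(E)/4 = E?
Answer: 57/970 ≈ 0.058763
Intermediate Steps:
P(E) = -4*E
T(Z, N) = 1/(2 + Z)
V(y) = 18*y/5 (V(y) = -9*(y + y)/(1/(2 - 1*1) - 6) = -9*2*y/(1/(2 - 1) - 6) = -9*2*y/(1/1 - 6) = -9*2*y/(1 - 6) = -9*2*y/(-5) = -9*2*y*(-1)/5 = -(-18)*y/5 = 18*y/5)
(V(59) - 201)/(-86 + P(-70)) = ((18/5)*59 - 201)/(-86 - 4*(-70)) = (1062/5 - 201)/(-86 + 280) = (57/5)/194 = (57/5)*(1/194) = 57/970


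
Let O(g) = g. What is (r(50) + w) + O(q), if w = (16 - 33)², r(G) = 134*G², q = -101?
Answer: 335188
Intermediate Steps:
w = 289 (w = (-17)² = 289)
(r(50) + w) + O(q) = (134*50² + 289) - 101 = (134*2500 + 289) - 101 = (335000 + 289) - 101 = 335289 - 101 = 335188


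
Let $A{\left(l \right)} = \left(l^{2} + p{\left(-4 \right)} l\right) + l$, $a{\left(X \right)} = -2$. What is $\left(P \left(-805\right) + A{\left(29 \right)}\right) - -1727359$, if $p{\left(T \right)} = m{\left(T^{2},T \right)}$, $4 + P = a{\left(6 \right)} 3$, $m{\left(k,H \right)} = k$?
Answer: $1736743$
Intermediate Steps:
$P = -10$ ($P = -4 - 6 = -10$)
$p{\left(T \right)} = T^{2}$
$A{\left(l \right)} = l^{2} + 17 l$ ($A{\left(l \right)} = \left(l^{2} + \left(-4\right)^{2} l\right) + l = \left(l^{2} + 16 l\right) + l = l^{2} + 17 l$)
$\left(P \left(-805\right) + A{\left(29 \right)}\right) - -1727359 = \left(\left(-10\right) \left(-805\right) + 29 \left(17 + 29\right)\right) - -1727359 = \left(8050 + 29 \cdot 46\right) + 1727359 = \left(8050 + 1334\right) + 1727359 = 9384 + 1727359 = 1736743$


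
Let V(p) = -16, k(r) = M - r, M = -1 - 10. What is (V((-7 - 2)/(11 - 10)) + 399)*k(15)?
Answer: -9958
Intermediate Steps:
M = -11
k(r) = -11 - r
(V((-7 - 2)/(11 - 10)) + 399)*k(15) = (-16 + 399)*(-11 - 1*15) = 383*(-11 - 15) = 383*(-26) = -9958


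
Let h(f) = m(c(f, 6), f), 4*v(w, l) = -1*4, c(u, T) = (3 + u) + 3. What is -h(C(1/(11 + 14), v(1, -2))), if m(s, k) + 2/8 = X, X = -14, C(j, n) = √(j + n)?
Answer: 57/4 ≈ 14.250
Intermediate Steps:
c(u, T) = 6 + u
v(w, l) = -1 (v(w, l) = (-1*4)/4 = (¼)*(-4) = -1)
m(s, k) = -57/4 (m(s, k) = -¼ - 14 = -57/4)
h(f) = -57/4
-h(C(1/(11 + 14), v(1, -2))) = -1*(-57/4) = 57/4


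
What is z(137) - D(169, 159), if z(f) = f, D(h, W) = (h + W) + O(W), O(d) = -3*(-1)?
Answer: -194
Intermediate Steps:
O(d) = 3
D(h, W) = 3 + W + h (D(h, W) = (h + W) + 3 = (W + h) + 3 = 3 + W + h)
z(137) - D(169, 159) = 137 - (3 + 159 + 169) = 137 - 1*331 = 137 - 331 = -194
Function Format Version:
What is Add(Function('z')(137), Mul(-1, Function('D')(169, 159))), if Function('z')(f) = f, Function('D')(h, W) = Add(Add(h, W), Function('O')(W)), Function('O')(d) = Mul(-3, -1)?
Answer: -194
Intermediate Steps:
Function('O')(d) = 3
Function('D')(h, W) = Add(3, W, h) (Function('D')(h, W) = Add(Add(h, W), 3) = Add(Add(W, h), 3) = Add(3, W, h))
Add(Function('z')(137), Mul(-1, Function('D')(169, 159))) = Add(137, Mul(-1, Add(3, 159, 169))) = Add(137, Mul(-1, 331)) = Add(137, -331) = -194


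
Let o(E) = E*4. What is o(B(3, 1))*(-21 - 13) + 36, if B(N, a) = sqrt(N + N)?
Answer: 36 - 136*sqrt(6) ≈ -297.13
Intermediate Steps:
B(N, a) = sqrt(2)*sqrt(N) (B(N, a) = sqrt(2*N) = sqrt(2)*sqrt(N))
o(E) = 4*E
o(B(3, 1))*(-21 - 13) + 36 = (4*(sqrt(2)*sqrt(3)))*(-21 - 13) + 36 = (4*sqrt(6))*(-34) + 36 = -136*sqrt(6) + 36 = 36 - 136*sqrt(6)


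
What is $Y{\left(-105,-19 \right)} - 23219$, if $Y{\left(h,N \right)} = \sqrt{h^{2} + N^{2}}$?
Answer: $-23219 + \sqrt{11386} \approx -23112.0$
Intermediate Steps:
$Y{\left(h,N \right)} = \sqrt{N^{2} + h^{2}}$
$Y{\left(-105,-19 \right)} - 23219 = \sqrt{\left(-19\right)^{2} + \left(-105\right)^{2}} - 23219 = \sqrt{361 + 11025} - 23219 = \sqrt{11386} - 23219 = -23219 + \sqrt{11386}$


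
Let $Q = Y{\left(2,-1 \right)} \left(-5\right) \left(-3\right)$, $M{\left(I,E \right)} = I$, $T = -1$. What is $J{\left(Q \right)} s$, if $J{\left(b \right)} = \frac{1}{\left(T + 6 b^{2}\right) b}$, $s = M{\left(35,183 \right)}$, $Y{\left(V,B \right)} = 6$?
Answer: $\frac{7}{874782} \approx 8.002 \cdot 10^{-6}$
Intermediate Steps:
$Q = 90$ ($Q = 6 \left(-5\right) \left(-3\right) = \left(-30\right) \left(-3\right) = 90$)
$s = 35$
$J{\left(b \right)} = \frac{1}{b \left(-1 + 6 b^{2}\right)}$ ($J{\left(b \right)} = \frac{1}{\left(-1 + 6 b^{2}\right) b} = \frac{1}{b \left(-1 + 6 b^{2}\right)}$)
$J{\left(Q \right)} s = \frac{1}{\left(-1\right) 90 + 6 \cdot 90^{3}} \cdot 35 = \frac{1}{-90 + 6 \cdot 729000} \cdot 35 = \frac{1}{-90 + 4374000} \cdot 35 = \frac{1}{4373910} \cdot 35 = \frac{7}{874782}$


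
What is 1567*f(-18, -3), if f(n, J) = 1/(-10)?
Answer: -1567/10 ≈ -156.70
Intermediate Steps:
f(n, J) = -⅒
1567*f(-18, -3) = 1567*(-⅒) = -1567/10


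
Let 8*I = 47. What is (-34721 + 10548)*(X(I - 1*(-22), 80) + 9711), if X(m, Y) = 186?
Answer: -239240181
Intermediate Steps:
I = 47/8 (I = (1/8)*47 = 47/8 ≈ 5.8750)
(-34721 + 10548)*(X(I - 1*(-22), 80) + 9711) = (-34721 + 10548)*(186 + 9711) = -24173*9897 = -239240181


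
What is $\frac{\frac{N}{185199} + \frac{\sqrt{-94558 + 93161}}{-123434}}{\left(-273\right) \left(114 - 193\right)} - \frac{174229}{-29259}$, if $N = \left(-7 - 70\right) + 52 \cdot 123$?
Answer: $\frac{77322595846042}{12985101394083} - \frac{i \sqrt{1397}}{2662101078} \approx 5.9547 - 1.404 \cdot 10^{-8} i$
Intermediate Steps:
$N = 6319$ ($N = -77 + 6396 = 6319$)
$\frac{\frac{N}{185199} + \frac{\sqrt{-94558 + 93161}}{-123434}}{\left(-273\right) \left(114 - 193\right)} - \frac{174229}{-29259} = \frac{\frac{6319}{185199} + \frac{\sqrt{-94558 + 93161}}{-123434}}{\left(-273\right) \left(114 - 193\right)} - \frac{174229}{-29259} = \frac{6319 \cdot \frac{1}{185199} + \sqrt{-1397} \left(- \frac{1}{123434}\right)}{\left(-273\right) \left(-79\right)} - - \frac{174229}{29259} = \frac{\frac{6319}{185199} + i \sqrt{1397} \left(- \frac{1}{123434}\right)}{21567} + \frac{174229}{29259} = \left(\frac{6319}{185199} - \frac{i \sqrt{1397}}{123434}\right) \frac{1}{21567} + \frac{174229}{29259} = \left(\frac{6319}{3994186833} - \frac{i \sqrt{1397}}{2662101078}\right) + \frac{174229}{29259} = \frac{77322595846042}{12985101394083} - \frac{i \sqrt{1397}}{2662101078}$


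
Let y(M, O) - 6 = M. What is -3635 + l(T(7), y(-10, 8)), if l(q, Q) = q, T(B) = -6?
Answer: -3641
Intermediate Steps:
y(M, O) = 6 + M
-3635 + l(T(7), y(-10, 8)) = -3635 - 6 = -3641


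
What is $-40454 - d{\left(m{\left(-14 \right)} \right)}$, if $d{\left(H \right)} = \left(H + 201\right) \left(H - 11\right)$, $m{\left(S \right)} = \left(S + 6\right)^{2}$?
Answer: $-54499$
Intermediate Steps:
$m{\left(S \right)} = \left(6 + S\right)^{2}$
$d{\left(H \right)} = \left(-11 + H\right) \left(201 + H\right)$ ($d{\left(H \right)} = \left(201 + H\right) \left(-11 + H\right) = \left(-11 + H\right) \left(201 + H\right)$)
$-40454 - d{\left(m{\left(-14 \right)} \right)} = -40454 - \left(-2211 + \left(\left(6 - 14\right)^{2}\right)^{2} + 190 \left(6 - 14\right)^{2}\right) = -40454 - \left(-2211 + \left(\left(-8\right)^{2}\right)^{2} + 190 \left(-8\right)^{2}\right) = -40454 - \left(-2211 + 64^{2} + 190 \cdot 64\right) = -40454 - \left(-2211 + 4096 + 12160\right) = -40454 - 14045 = -54499$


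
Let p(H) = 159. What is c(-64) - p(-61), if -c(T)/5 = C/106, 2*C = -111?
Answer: -33153/212 ≈ -156.38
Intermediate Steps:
C = -111/2 (C = (½)*(-111) = -111/2 ≈ -55.500)
c(T) = 555/212 (c(T) = -(-555)/(2*106) = -5*(-111/212) = 555/212)
c(-64) - p(-61) = 555/212 - 1*159 = 555/212 - 159 = -33153/212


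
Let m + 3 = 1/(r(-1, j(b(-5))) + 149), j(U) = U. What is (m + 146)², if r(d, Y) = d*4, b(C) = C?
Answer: 429981696/21025 ≈ 20451.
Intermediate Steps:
r(d, Y) = 4*d
m = -434/145 (m = -3 + 1/(4*(-1) + 149) = -3 + 1/(-4 + 149) = -3 + 1/145 = -434/145 ≈ -2.9931)
(m + 146)² = (-434/145 + 146)² = (20736/145)² = 429981696/21025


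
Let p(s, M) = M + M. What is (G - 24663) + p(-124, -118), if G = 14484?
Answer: -10415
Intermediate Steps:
p(s, M) = 2*M
(G - 24663) + p(-124, -118) = (14484 - 24663) + 2*(-118) = -10179 - 236 = -10415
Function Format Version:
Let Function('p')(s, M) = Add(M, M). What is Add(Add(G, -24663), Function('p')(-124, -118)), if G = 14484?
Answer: -10415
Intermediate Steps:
Function('p')(s, M) = Mul(2, M)
Add(Add(G, -24663), Function('p')(-124, -118)) = Add(Add(14484, -24663), Mul(2, -118)) = Add(-10179, -236) = -10415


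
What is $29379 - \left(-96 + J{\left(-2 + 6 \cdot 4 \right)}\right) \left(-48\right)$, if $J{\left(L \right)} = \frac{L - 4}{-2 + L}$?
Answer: $\frac{124071}{5} \approx 24814.0$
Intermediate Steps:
$J{\left(L \right)} = \frac{-4 + L}{-2 + L}$
$29379 - \left(-96 + J{\left(-2 + 6 \cdot 4 \right)}\right) \left(-48\right) = 29379 - \left(-96 + \frac{-4 + \left(-2 + 6 \cdot 4\right)}{-2 + \left(-2 + 6 \cdot 4\right)}\right) \left(-48\right) = 29379 - \left(-96 + \frac{-4 + \left(-2 + 24\right)}{-2 + \left(-2 + 24\right)}\right) \left(-48\right) = 29379 - \left(-96 + \frac{-4 + 22}{-2 + 22}\right) \left(-48\right) = 29379 - \left(-96 + \frac{1}{20} \cdot 18\right) \left(-48\right) = 29379 - \left(-96 + \frac{9}{10}\right) \left(-48\right) = 29379 - \left(- \frac{951}{10}\right) \left(-48\right) = 29379 - \frac{22824}{5} = \frac{124071}{5}$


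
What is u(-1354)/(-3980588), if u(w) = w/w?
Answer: -1/3980588 ≈ -2.5122e-7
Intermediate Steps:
u(w) = 1
u(-1354)/(-3980588) = 1/(-3980588) = 1*(-1/3980588) = -1/3980588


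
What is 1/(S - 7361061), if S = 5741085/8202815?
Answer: -1640563/12076283169126 ≈ -1.3585e-7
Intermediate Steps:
S = 1148217/1640563 (S = 5741085*(1/8202815) = 1148217/1640563 ≈ 0.69989)
1/(S - 7361061) = 1/(1148217/1640563 - 7361061) = 1/(-12076283169126/1640563) = -1640563/12076283169126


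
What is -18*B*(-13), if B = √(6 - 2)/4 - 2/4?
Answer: 0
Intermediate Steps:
B = 0 (B = √4*(¼) - 2*¼ = 2*(¼) - ½ = ½ - ½ = 0)
-18*B*(-13) = -18*0*(-13) = 0*(-13) = 0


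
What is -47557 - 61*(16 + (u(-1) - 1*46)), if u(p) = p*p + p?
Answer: -45727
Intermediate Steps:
u(p) = p + p² (u(p) = p² + p = p + p²)
-47557 - 61*(16 + (u(-1) - 1*46)) = -47557 - 61*(16 + (-(1 - 1) - 1*46)) = -47557 - 61*(16 + (-1*0 - 46)) = -47557 - 61*(16 + (0 - 46)) = -47557 - 61*(16 - 46) = -47557 - 61*(-30) = -47557 - 1*(-1830) = -47557 + 1830 = -45727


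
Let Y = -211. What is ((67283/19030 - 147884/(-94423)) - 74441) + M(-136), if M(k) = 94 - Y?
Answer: -133203564042611/1796869690 ≈ -74131.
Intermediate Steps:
M(k) = 305 (M(k) = 94 - 1*(-211) = 94 + 211 = 305)
((67283/19030 - 147884/(-94423)) - 74441) + M(-136) = ((67283/19030 - 147884/(-94423)) - 74441) + 305 = ((67283*(1/19030) - 147884*(-1/94423)) - 74441) + 305 = ((67283/19030 + 147884/94423) - 74441) + 305 = (9167295229/1796869690 - 74441) + 305 = -133751609298061/1796869690 + 305 = -133203564042611/1796869690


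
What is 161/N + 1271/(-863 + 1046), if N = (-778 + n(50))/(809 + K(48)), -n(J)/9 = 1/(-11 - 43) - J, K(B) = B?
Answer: -21285527/51423 ≈ -413.93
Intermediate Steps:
n(J) = ⅙ + 9*J (n(J) = -9*(1/(-11 - 43) - J) = -9*(1/(-54) - J) = -9*(-1/54 - J) = ⅙ + 9*J)
N = -1967/5142 (N = (-778 + (⅙ + 9*50))/(809 + 48) = (-778 + (⅙ + 450))/857 = (-778 + 2701/6)*(1/857) = -1967/6*1/857 = -1967/5142 ≈ -0.38254)
161/N + 1271/(-863 + 1046) = 161/(-1967/5142) + 1271/(-863 + 1046) = 161*(-5142/1967) + 1271/183 = -118266/281 + 1271*(1/183) = -118266/281 + 1271/183 = -21285527/51423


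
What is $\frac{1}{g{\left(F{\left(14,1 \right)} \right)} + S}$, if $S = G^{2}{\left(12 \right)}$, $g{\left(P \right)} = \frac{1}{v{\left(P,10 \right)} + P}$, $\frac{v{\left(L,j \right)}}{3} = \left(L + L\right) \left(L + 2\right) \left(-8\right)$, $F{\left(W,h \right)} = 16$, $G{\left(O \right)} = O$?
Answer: $\frac{13808}{1988351} \approx 0.0069444$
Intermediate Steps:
$v{\left(L,j \right)} = - 48 L \left(2 + L\right)$ ($v{\left(L,j \right)} = 3 \left(L + L\right) \left(L + 2\right) \left(-8\right) = 3 \cdot 2 L \left(2 + L\right) \left(-8\right) = 3 \left(- 16 L \left(2 + L\right)\right) = - 48 L \left(2 + L\right)$)
$g{\left(P \right)} = \frac{1}{P - 48 P \left(2 + P\right)}$ ($g{\left(P \right)} = \frac{1}{- 48 P \left(2 + P\right) + P} = \frac{1}{P - 48 P \left(2 + P\right)}$)
$S = 144$ ($S = 12^{2} = 144$)
$\frac{1}{g{\left(F{\left(14,1 \right)} \right)} + S} = \frac{1}{- \frac{1}{16 \left(95 + 48 \cdot 16\right)} + 144} = \frac{1}{\left(-1\right) \frac{1}{16} \frac{1}{95 + 768} + 144} = \frac{1}{\left(-1\right) \frac{1}{16} \cdot \frac{1}{863} + 144} = \frac{1}{- \frac{1}{13808} + 144} = \frac{1}{\frac{1988351}{13808}} = \frac{13808}{1988351}$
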